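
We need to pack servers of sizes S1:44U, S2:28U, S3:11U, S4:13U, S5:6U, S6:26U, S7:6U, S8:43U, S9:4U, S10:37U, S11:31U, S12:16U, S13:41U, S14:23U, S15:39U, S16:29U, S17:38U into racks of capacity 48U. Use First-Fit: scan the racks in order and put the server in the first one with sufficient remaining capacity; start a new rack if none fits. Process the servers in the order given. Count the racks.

11 racks

S1 (44U) → rack 1 (remaining 4U)
S2 (28U) → rack 2 (remaining 20U)
S3 (11U) → rack 2 (remaining 9U)
S4 (13U) → rack 3 (remaining 35U)
S5 (6U) → rack 2 (remaining 3U)
S6 (26U) → rack 3 (remaining 9U)
S7 (6U) → rack 3 (remaining 3U)
S8 (43U) → rack 4 (remaining 5U)
S9 (4U) → rack 1 (remaining 0U)
S10 (37U) → rack 5 (remaining 11U)
S11 (31U) → rack 6 (remaining 17U)
S12 (16U) → rack 6 (remaining 1U)
S13 (41U) → rack 7 (remaining 7U)
S14 (23U) → rack 8 (remaining 25U)
S15 (39U) → rack 9 (remaining 9U)
S16 (29U) → rack 10 (remaining 19U)
S17 (38U) → rack 11 (remaining 10U)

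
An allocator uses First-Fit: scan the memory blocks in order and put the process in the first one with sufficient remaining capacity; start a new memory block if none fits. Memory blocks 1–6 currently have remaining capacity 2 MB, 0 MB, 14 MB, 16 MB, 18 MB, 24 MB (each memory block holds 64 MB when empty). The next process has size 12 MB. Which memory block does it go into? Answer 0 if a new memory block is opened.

Memory blocks with room: memory block 3 (14 MB), memory block 4 (16 MB), memory block 5 (18 MB), memory block 6 (24 MB).
The first with room is memory block 3.

3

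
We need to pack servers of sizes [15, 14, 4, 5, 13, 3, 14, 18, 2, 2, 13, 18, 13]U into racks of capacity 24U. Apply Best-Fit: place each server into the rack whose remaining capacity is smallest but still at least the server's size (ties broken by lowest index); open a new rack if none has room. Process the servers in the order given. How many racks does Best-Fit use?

15U → rack 1 (remaining 9U)
14U → rack 2 (remaining 10U)
4U → rack 1 (remaining 5U)
5U → rack 1 (remaining 0U)
13U → rack 3 (remaining 11U)
3U → rack 2 (remaining 7U)
14U → rack 4 (remaining 10U)
18U → rack 5 (remaining 6U)
2U → rack 5 (remaining 4U)
2U → rack 5 (remaining 2U)
13U → rack 6 (remaining 11U)
18U → rack 7 (remaining 6U)
13U → rack 8 (remaining 11U)
Final racks: [15,4,5] [14,3] [13] [14] [18,2,2] [13] [18] [13].

8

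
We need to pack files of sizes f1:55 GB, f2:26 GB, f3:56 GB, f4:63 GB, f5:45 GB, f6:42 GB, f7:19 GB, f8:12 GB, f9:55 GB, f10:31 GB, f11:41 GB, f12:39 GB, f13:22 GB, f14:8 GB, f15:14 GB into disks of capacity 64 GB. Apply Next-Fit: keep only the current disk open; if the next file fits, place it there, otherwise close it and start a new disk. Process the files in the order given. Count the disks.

f1 (55 GB) → disk 1 (remaining 9 GB)
f2 (26 GB) → disk 2 (remaining 38 GB)
f3 (56 GB) → disk 3 (remaining 8 GB)
f4 (63 GB) → disk 4 (remaining 1 GB)
f5 (45 GB) → disk 5 (remaining 19 GB)
f6 (42 GB) → disk 6 (remaining 22 GB)
f7 (19 GB) → disk 6 (remaining 3 GB)
f8 (12 GB) → disk 7 (remaining 52 GB)
f9 (55 GB) → disk 8 (remaining 9 GB)
f10 (31 GB) → disk 9 (remaining 33 GB)
f11 (41 GB) → disk 10 (remaining 23 GB)
f12 (39 GB) → disk 11 (remaining 25 GB)
f13 (22 GB) → disk 11 (remaining 3 GB)
f14 (8 GB) → disk 12 (remaining 56 GB)
f15 (14 GB) → disk 12 (remaining 42 GB)
Final disks: [55] [26] [56] [63] [45] [42,19] [12] [55] [31] [41] [39,22] [8,14].

12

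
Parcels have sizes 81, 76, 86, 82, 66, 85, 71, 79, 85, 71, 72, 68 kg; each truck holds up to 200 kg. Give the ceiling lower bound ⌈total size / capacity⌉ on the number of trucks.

5

Total size = 81 + 76 + 86 + 82 + 66 + 85 + 71 + 79 + 85 + 71 + 72 + 68 = 922 kg.
⌈922 / 200⌉ = 5.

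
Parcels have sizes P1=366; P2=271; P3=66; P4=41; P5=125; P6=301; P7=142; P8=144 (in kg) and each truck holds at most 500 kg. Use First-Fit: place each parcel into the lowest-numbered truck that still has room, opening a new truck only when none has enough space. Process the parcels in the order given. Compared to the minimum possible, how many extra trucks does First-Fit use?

First-Fit: [366,66,41] [271,125] [301,142] [144] → 4 trucks.
Total size 1456 kg; any packing needs at least ⌈1456/500⌉ = 3 trucks.
An optimal packing achieves that bound: [366,125] [301,144,41] [271,142,66] → 3 trucks.
Excess: 4 − 3 = 1.

1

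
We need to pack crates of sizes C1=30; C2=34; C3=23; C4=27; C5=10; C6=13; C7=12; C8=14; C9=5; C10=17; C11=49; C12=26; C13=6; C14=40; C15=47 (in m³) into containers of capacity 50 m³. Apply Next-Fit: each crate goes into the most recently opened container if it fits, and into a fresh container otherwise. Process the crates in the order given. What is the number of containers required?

9

Put C1 (30 m³) in container 1; 20 m³ remain.
Put C2 (34 m³) in container 2; 16 m³ remain.
Put C3 (23 m³) in container 3; 27 m³ remain.
Put C4 (27 m³) in container 3; 0 m³ remain.
Put C5 (10 m³) in container 4; 40 m³ remain.
Put C6 (13 m³) in container 4; 27 m³ remain.
Put C7 (12 m³) in container 4; 15 m³ remain.
Put C8 (14 m³) in container 4; 1 m³ remain.
Put C9 (5 m³) in container 5; 45 m³ remain.
Put C10 (17 m³) in container 5; 28 m³ remain.
Put C11 (49 m³) in container 6; 1 m³ remain.
Put C12 (26 m³) in container 7; 24 m³ remain.
Put C13 (6 m³) in container 7; 18 m³ remain.
Put C14 (40 m³) in container 8; 10 m³ remain.
Put C15 (47 m³) in container 9; 3 m³ remain.
Final containers: [30] [34] [23,27] [10,13,12,14] [5,17] [49] [26,6] [40] [47].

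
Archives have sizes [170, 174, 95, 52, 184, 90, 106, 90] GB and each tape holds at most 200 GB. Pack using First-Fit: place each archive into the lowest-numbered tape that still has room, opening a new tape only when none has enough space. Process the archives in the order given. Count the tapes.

6 tapes

Put 170 GB in tape 1; 30 GB remain.
Put 174 GB in tape 2; 26 GB remain.
Put 95 GB in tape 3; 105 GB remain.
Put 52 GB in tape 3; 53 GB remain.
Put 184 GB in tape 4; 16 GB remain.
Put 90 GB in tape 5; 110 GB remain.
Put 106 GB in tape 5; 4 GB remain.
Put 90 GB in tape 6; 110 GB remain.
Final tapes: [170] [174] [95,52] [184] [90,106] [90].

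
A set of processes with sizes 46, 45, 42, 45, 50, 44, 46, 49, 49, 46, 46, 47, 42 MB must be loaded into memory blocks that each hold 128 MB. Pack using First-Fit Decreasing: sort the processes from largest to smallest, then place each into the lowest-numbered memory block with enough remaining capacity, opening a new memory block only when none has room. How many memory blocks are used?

6 memory blocks

Sorted descending: 50, 49, 49, 47, 46, 46, 46, 46, 45, 45, 44, 42, 42.
memory block 1: place 50 MB, 78 MB left
memory block 1: place 49 MB, 29 MB left
memory block 2: place 49 MB, 79 MB left
memory block 2: place 47 MB, 32 MB left
memory block 3: place 46 MB, 82 MB left
memory block 3: place 46 MB, 36 MB left
memory block 4: place 46 MB, 82 MB left
memory block 4: place 46 MB, 36 MB left
memory block 5: place 45 MB, 83 MB left
memory block 5: place 45 MB, 38 MB left
memory block 6: place 44 MB, 84 MB left
memory block 6: place 42 MB, 42 MB left
memory block 6: place 42 MB, 0 MB left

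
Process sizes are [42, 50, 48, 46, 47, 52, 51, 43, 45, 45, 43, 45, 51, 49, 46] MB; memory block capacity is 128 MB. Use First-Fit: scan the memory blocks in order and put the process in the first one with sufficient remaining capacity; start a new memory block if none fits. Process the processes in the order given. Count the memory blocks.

Put 42 MB in memory block 1; 86 MB remain.
Put 50 MB in memory block 1; 36 MB remain.
Put 48 MB in memory block 2; 80 MB remain.
Put 46 MB in memory block 2; 34 MB remain.
Put 47 MB in memory block 3; 81 MB remain.
Put 52 MB in memory block 3; 29 MB remain.
Put 51 MB in memory block 4; 77 MB remain.
Put 43 MB in memory block 4; 34 MB remain.
Put 45 MB in memory block 5; 83 MB remain.
Put 45 MB in memory block 5; 38 MB remain.
Put 43 MB in memory block 6; 85 MB remain.
Put 45 MB in memory block 6; 40 MB remain.
Put 51 MB in memory block 7; 77 MB remain.
Put 49 MB in memory block 7; 28 MB remain.
Put 46 MB in memory block 8; 82 MB remain.
Final memory blocks: [42,50] [48,46] [47,52] [51,43] [45,45] [43,45] [51,49] [46].

8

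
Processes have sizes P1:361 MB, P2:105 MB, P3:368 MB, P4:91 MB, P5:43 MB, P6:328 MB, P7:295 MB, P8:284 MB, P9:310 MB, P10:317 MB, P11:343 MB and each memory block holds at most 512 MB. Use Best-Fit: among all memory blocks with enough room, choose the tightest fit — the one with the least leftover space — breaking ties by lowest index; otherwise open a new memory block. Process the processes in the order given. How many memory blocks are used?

8

P1 (361 MB) → memory block 1 (remaining 151 MB)
P2 (105 MB) → memory block 1 (remaining 46 MB)
P3 (368 MB) → memory block 2 (remaining 144 MB)
P4 (91 MB) → memory block 2 (remaining 53 MB)
P5 (43 MB) → memory block 1 (remaining 3 MB)
P6 (328 MB) → memory block 3 (remaining 184 MB)
P7 (295 MB) → memory block 4 (remaining 217 MB)
P8 (284 MB) → memory block 5 (remaining 228 MB)
P9 (310 MB) → memory block 6 (remaining 202 MB)
P10 (317 MB) → memory block 7 (remaining 195 MB)
P11 (343 MB) → memory block 8 (remaining 169 MB)
Final memory blocks: [361,105,43] [368,91] [328] [295] [284] [310] [317] [343].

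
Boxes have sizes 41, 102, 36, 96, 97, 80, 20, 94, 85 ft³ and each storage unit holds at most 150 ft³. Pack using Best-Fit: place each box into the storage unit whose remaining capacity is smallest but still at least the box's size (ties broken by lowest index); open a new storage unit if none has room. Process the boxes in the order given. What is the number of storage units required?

Put 41 ft³ in storage unit 1; 109 ft³ remain.
Put 102 ft³ in storage unit 1; 7 ft³ remain.
Put 36 ft³ in storage unit 2; 114 ft³ remain.
Put 96 ft³ in storage unit 2; 18 ft³ remain.
Put 97 ft³ in storage unit 3; 53 ft³ remain.
Put 80 ft³ in storage unit 4; 70 ft³ remain.
Put 20 ft³ in storage unit 3; 33 ft³ remain.
Put 94 ft³ in storage unit 5; 56 ft³ remain.
Put 85 ft³ in storage unit 6; 65 ft³ remain.
Final storage units: [41,102] [36,96] [97,20] [80] [94] [85].

6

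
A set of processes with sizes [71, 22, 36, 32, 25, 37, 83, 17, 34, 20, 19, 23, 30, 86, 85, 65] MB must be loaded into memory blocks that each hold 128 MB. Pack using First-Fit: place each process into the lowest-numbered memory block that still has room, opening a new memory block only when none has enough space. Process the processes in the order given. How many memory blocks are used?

7

71 MB → memory block 1 (remaining 57 MB)
22 MB → memory block 1 (remaining 35 MB)
36 MB → memory block 2 (remaining 92 MB)
32 MB → memory block 1 (remaining 3 MB)
25 MB → memory block 2 (remaining 67 MB)
37 MB → memory block 2 (remaining 30 MB)
83 MB → memory block 3 (remaining 45 MB)
17 MB → memory block 2 (remaining 13 MB)
34 MB → memory block 3 (remaining 11 MB)
20 MB → memory block 4 (remaining 108 MB)
19 MB → memory block 4 (remaining 89 MB)
23 MB → memory block 4 (remaining 66 MB)
30 MB → memory block 4 (remaining 36 MB)
86 MB → memory block 5 (remaining 42 MB)
85 MB → memory block 6 (remaining 43 MB)
65 MB → memory block 7 (remaining 63 MB)
Final memory blocks: [71,22,32] [36,25,37,17] [83,34] [20,19,23,30] [86] [85] [65].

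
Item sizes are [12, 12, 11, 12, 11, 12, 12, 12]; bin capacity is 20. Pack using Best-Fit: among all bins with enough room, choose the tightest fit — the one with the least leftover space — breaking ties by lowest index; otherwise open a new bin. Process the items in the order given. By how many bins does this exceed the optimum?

0

Best-Fit: [12] [12] [11] [12] [11] [12] [12] [12] → 8 bins.
8 items exceed 10 (half the capacity), and no two of those can share a bin, so at least 8 bins are needed.
So 8 is already optimal.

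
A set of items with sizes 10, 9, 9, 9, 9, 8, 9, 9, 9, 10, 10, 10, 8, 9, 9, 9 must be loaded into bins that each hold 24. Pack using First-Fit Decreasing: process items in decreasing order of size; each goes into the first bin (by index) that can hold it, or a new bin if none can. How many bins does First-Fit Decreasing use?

8

Sorted descending: 10, 10, 10, 10, 9, 9, 9, 9, 9, 9, 9, 9, 9, 9, 8, 8.
Put 10 in bin 1; 14 remain.
Put 10 in bin 1; 4 remain.
Put 10 in bin 2; 14 remain.
Put 10 in bin 2; 4 remain.
Put 9 in bin 3; 15 remain.
Put 9 in bin 3; 6 remain.
Put 9 in bin 4; 15 remain.
Put 9 in bin 4; 6 remain.
Put 9 in bin 5; 15 remain.
Put 9 in bin 5; 6 remain.
Put 9 in bin 6; 15 remain.
Put 9 in bin 6; 6 remain.
Put 9 in bin 7; 15 remain.
Put 9 in bin 7; 6 remain.
Put 8 in bin 8; 16 remain.
Put 8 in bin 8; 8 remain.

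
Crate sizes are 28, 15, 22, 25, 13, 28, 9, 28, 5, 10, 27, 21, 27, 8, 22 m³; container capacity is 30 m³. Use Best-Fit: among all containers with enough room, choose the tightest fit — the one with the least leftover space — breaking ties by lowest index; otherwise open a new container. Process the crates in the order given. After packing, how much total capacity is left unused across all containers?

28 m³ → container 1 (remaining 2 m³)
15 m³ → container 2 (remaining 15 m³)
22 m³ → container 3 (remaining 8 m³)
25 m³ → container 4 (remaining 5 m³)
13 m³ → container 2 (remaining 2 m³)
28 m³ → container 5 (remaining 2 m³)
9 m³ → container 6 (remaining 21 m³)
28 m³ → container 7 (remaining 2 m³)
5 m³ → container 4 (remaining 0 m³)
10 m³ → container 6 (remaining 11 m³)
27 m³ → container 8 (remaining 3 m³)
21 m³ → container 9 (remaining 9 m³)
27 m³ → container 10 (remaining 3 m³)
8 m³ → container 3 (remaining 0 m³)
22 m³ → container 11 (remaining 8 m³)
11 containers × 30 m³ = 330 m³; used 288 m³; unused 42 m³.

42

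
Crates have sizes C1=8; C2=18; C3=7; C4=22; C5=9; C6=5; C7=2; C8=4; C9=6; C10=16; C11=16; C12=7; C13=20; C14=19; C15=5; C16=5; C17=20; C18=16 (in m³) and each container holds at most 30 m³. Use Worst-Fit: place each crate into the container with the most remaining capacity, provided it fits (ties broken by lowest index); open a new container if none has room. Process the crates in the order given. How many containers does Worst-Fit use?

container 1: place C1 (8 m³), 22 m³ left
container 1: place C2 (18 m³), 4 m³ left
container 2: place C3 (7 m³), 23 m³ left
container 2: place C4 (22 m³), 1 m³ left
container 3: place C5 (9 m³), 21 m³ left
container 3: place C6 (5 m³), 16 m³ left
container 3: place C7 (2 m³), 14 m³ left
container 3: place C8 (4 m³), 10 m³ left
container 3: place C9 (6 m³), 4 m³ left
container 4: place C10 (16 m³), 14 m³ left
container 5: place C11 (16 m³), 14 m³ left
container 4: place C12 (7 m³), 7 m³ left
container 6: place C13 (20 m³), 10 m³ left
container 7: place C14 (19 m³), 11 m³ left
container 5: place C15 (5 m³), 9 m³ left
container 7: place C16 (5 m³), 6 m³ left
container 8: place C17 (20 m³), 10 m³ left
container 9: place C18 (16 m³), 14 m³ left

9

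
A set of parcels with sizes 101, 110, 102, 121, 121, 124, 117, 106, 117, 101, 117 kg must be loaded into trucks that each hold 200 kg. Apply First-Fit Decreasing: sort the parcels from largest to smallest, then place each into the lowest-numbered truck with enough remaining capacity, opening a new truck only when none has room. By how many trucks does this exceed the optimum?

First-Fit Decreasing: [124] [121] [121] [117] [117] [117] [110] [106] [102] [101] [101] → 11 trucks.
11 parcels exceed 100 kg (half the capacity), and no two of those can share a truck, so at least 11 trucks are needed.
So 11 is already optimal.

0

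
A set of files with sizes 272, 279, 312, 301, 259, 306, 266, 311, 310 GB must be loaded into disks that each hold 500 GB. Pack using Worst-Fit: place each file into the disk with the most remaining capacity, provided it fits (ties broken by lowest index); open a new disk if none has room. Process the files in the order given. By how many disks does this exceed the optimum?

0

Worst-Fit: [272] [279] [312] [301] [259] [306] [266] [311] [310] → 9 disks.
9 files exceed 250 GB (half the capacity), and no two of those can share a disk, so at least 9 disks are needed.
So 9 is already optimal.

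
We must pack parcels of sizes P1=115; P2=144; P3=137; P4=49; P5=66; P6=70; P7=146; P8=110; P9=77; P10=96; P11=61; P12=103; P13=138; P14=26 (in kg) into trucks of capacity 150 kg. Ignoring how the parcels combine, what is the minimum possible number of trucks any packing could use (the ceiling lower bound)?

Total size = 115 + 144 + 137 + 49 + 66 + 70 + 146 + 110 + 77 + 96 + 61 + 103 + 138 + 26 = 1338 kg.
⌈1338 / 150⌉ = 9.

9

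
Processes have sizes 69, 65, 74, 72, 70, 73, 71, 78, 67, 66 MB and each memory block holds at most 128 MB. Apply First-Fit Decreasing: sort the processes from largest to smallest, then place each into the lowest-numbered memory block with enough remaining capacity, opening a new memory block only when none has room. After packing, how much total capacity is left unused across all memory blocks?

575

Sorted descending: 78, 74, 73, 72, 71, 70, 69, 67, 66, 65.
78 MB → memory block 1 (remaining 50 MB)
74 MB → memory block 2 (remaining 54 MB)
73 MB → memory block 3 (remaining 55 MB)
72 MB → memory block 4 (remaining 56 MB)
71 MB → memory block 5 (remaining 57 MB)
70 MB → memory block 6 (remaining 58 MB)
69 MB → memory block 7 (remaining 59 MB)
67 MB → memory block 8 (remaining 61 MB)
66 MB → memory block 9 (remaining 62 MB)
65 MB → memory block 10 (remaining 63 MB)
10 memory blocks × 128 MB = 1280 MB; used 705 MB; unused 575 MB.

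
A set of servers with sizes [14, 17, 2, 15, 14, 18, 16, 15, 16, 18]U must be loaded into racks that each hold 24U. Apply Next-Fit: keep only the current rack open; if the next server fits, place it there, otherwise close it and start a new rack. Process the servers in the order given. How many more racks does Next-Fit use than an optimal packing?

0

Next-Fit: [14] [17,2] [15] [14] [18] [16] [15] [16] [18] → 9 racks.
9 servers exceed 12U (half the capacity), and no two of those can share a rack, so at least 9 racks are needed.
So 9 is already optimal.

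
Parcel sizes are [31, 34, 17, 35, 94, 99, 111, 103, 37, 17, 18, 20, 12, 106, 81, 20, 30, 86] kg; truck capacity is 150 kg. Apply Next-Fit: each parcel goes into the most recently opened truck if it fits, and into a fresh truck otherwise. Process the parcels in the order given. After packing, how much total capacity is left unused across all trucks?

31 kg → truck 1 (remaining 119 kg)
34 kg → truck 1 (remaining 85 kg)
17 kg → truck 1 (remaining 68 kg)
35 kg → truck 1 (remaining 33 kg)
94 kg → truck 2 (remaining 56 kg)
99 kg → truck 3 (remaining 51 kg)
111 kg → truck 4 (remaining 39 kg)
103 kg → truck 5 (remaining 47 kg)
37 kg → truck 5 (remaining 10 kg)
17 kg → truck 6 (remaining 133 kg)
18 kg → truck 6 (remaining 115 kg)
20 kg → truck 6 (remaining 95 kg)
12 kg → truck 6 (remaining 83 kg)
106 kg → truck 7 (remaining 44 kg)
81 kg → truck 8 (remaining 69 kg)
20 kg → truck 8 (remaining 49 kg)
30 kg → truck 8 (remaining 19 kg)
86 kg → truck 9 (remaining 64 kg)
9 trucks × 150 kg = 1350 kg; used 951 kg; unused 399 kg.

399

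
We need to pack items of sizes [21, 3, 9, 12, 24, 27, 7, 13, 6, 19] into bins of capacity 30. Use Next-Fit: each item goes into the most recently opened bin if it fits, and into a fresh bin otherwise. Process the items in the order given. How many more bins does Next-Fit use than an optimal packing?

Next-Fit: [21,3] [9,12] [24] [27] [7,13,6] [19] → 6 bins.
Total size 141; any packing needs at least ⌈141/30⌉ = 5 bins.
An optimal packing achieves that bound: [27,3] [24,6] [21,9] [19,7] [13,12] → 5 bins.
Excess: 6 − 5 = 1.

1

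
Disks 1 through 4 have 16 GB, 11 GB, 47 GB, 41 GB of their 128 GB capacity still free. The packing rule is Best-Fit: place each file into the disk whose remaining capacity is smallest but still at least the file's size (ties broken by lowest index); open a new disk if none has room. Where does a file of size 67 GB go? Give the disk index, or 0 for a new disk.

0

No disk has ≥ 67 GB free, so a new disk is opened.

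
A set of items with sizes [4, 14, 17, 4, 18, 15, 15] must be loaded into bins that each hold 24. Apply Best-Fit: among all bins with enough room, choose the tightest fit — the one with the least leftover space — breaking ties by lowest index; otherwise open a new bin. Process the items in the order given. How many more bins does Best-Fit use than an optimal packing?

Best-Fit: [4,14,4] [17] [18] [15] [15] → 5 bins.
5 items exceed 12 (half the capacity), and no two of those can share a bin, so at least 5 bins are needed.
So 5 is already optimal.

0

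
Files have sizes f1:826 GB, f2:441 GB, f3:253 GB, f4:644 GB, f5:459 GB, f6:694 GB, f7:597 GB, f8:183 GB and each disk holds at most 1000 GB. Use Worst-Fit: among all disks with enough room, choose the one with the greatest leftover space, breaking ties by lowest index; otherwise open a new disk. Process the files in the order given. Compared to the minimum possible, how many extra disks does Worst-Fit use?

1

Worst-Fit: [826] [441,253] [644] [459,183] [694] [597] → 6 disks.
Total size 4097 GB; any packing needs at least ⌈4097/1000⌉ = 5 disks.
An optimal packing achieves that bound: [826] [694,253] [644,183] [597] [459,441] → 5 disks.
Excess: 6 − 5 = 1.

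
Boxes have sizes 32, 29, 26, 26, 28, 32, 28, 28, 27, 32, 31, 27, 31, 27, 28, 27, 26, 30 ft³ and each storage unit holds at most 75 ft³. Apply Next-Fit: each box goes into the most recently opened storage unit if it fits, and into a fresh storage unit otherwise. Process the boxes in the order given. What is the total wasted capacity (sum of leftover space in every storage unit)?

160

storage unit 1: place 32 ft³, 43 ft³ left
storage unit 1: place 29 ft³, 14 ft³ left
storage unit 2: place 26 ft³, 49 ft³ left
storage unit 2: place 26 ft³, 23 ft³ left
storage unit 3: place 28 ft³, 47 ft³ left
storage unit 3: place 32 ft³, 15 ft³ left
storage unit 4: place 28 ft³, 47 ft³ left
storage unit 4: place 28 ft³, 19 ft³ left
storage unit 5: place 27 ft³, 48 ft³ left
storage unit 5: place 32 ft³, 16 ft³ left
storage unit 6: place 31 ft³, 44 ft³ left
storage unit 6: place 27 ft³, 17 ft³ left
storage unit 7: place 31 ft³, 44 ft³ left
storage unit 7: place 27 ft³, 17 ft³ left
storage unit 8: place 28 ft³, 47 ft³ left
storage unit 8: place 27 ft³, 20 ft³ left
storage unit 9: place 26 ft³, 49 ft³ left
storage unit 9: place 30 ft³, 19 ft³ left
9 storage units × 75 ft³ = 675 ft³; used 515 ft³; unused 160 ft³.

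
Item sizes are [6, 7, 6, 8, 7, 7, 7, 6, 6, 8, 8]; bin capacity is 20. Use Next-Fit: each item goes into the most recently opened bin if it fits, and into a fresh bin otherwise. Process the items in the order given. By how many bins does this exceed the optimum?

Next-Fit: [6,7,6] [8,7] [7,7,6] [6,8] [8] → 5 bins.
Total size 76; any packing needs at least ⌈76/20⌉ = 4 bins.
An optimal packing achieves that bound: [8,8] [8,6,6] [7,7,6] [7,7,6] → 4 bins.
Excess: 5 − 4 = 1.

1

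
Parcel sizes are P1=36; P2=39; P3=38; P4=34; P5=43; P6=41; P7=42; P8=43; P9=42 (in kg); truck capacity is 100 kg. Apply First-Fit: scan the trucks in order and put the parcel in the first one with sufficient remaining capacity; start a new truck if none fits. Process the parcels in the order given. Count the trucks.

5

Put P1 (36 kg) in truck 1; 64 kg remain.
Put P2 (39 kg) in truck 1; 25 kg remain.
Put P3 (38 kg) in truck 2; 62 kg remain.
Put P4 (34 kg) in truck 2; 28 kg remain.
Put P5 (43 kg) in truck 3; 57 kg remain.
Put P6 (41 kg) in truck 3; 16 kg remain.
Put P7 (42 kg) in truck 4; 58 kg remain.
Put P8 (43 kg) in truck 4; 15 kg remain.
Put P9 (42 kg) in truck 5; 58 kg remain.
Final trucks: [36,39] [38,34] [43,41] [42,43] [42].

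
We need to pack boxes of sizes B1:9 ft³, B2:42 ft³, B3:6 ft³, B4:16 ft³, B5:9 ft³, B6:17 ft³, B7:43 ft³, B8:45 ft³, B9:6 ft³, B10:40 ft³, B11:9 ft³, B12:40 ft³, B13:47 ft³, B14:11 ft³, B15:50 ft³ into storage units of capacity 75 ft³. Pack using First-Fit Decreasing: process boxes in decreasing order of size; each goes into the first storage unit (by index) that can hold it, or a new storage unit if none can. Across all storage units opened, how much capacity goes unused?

135

Sorted descending: 50, 47, 45, 43, 42, 40, 40, 17, 16, 11, 9, 9, 9, 6, 6.
storage unit 1: place 50 ft³, 25 ft³ left
storage unit 2: place 47 ft³, 28 ft³ left
storage unit 3: place 45 ft³, 30 ft³ left
storage unit 4: place 43 ft³, 32 ft³ left
storage unit 5: place 42 ft³, 33 ft³ left
storage unit 6: place 40 ft³, 35 ft³ left
storage unit 7: place 40 ft³, 35 ft³ left
storage unit 1: place 17 ft³, 8 ft³ left
storage unit 2: place 16 ft³, 12 ft³ left
storage unit 2: place 11 ft³, 1 ft³ left
storage unit 3: place 9 ft³, 21 ft³ left
storage unit 3: place 9 ft³, 12 ft³ left
storage unit 3: place 9 ft³, 3 ft³ left
storage unit 1: place 6 ft³, 2 ft³ left
storage unit 4: place 6 ft³, 26 ft³ left
7 storage units × 75 ft³ = 525 ft³; used 390 ft³; unused 135 ft³.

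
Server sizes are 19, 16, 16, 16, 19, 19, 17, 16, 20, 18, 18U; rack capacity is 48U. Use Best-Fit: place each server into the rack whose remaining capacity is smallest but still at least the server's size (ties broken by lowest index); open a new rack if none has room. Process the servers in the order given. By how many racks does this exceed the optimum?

0

Best-Fit: [19,16] [16,16,16] [19,19] [17,20] [18,18] → 5 racks.
Total size 194U; any packing needs at least ⌈194/48⌉ = 5 racks.
So 5 is already optimal.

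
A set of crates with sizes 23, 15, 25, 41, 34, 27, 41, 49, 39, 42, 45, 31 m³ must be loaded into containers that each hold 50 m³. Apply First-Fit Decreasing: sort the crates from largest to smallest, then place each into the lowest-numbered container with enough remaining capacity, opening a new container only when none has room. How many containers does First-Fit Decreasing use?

Sorted descending: 49, 45, 42, 41, 41, 39, 34, 31, 27, 25, 23, 15.
Put 49 m³ in container 1; 1 m³ remain.
Put 45 m³ in container 2; 5 m³ remain.
Put 42 m³ in container 3; 8 m³ remain.
Put 41 m³ in container 4; 9 m³ remain.
Put 41 m³ in container 5; 9 m³ remain.
Put 39 m³ in container 6; 11 m³ remain.
Put 34 m³ in container 7; 16 m³ remain.
Put 31 m³ in container 8; 19 m³ remain.
Put 27 m³ in container 9; 23 m³ remain.
Put 25 m³ in container 10; 25 m³ remain.
Put 23 m³ in container 9; 0 m³ remain.
Put 15 m³ in container 7; 1 m³ remain.

10 containers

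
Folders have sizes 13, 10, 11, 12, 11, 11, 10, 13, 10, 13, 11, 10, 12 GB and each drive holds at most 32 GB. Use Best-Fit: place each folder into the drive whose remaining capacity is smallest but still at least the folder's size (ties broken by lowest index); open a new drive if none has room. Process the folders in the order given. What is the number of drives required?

13 GB → drive 1 (remaining 19 GB)
10 GB → drive 1 (remaining 9 GB)
11 GB → drive 2 (remaining 21 GB)
12 GB → drive 2 (remaining 9 GB)
11 GB → drive 3 (remaining 21 GB)
11 GB → drive 3 (remaining 10 GB)
10 GB → drive 3 (remaining 0 GB)
13 GB → drive 4 (remaining 19 GB)
10 GB → drive 4 (remaining 9 GB)
13 GB → drive 5 (remaining 19 GB)
11 GB → drive 5 (remaining 8 GB)
10 GB → drive 6 (remaining 22 GB)
12 GB → drive 6 (remaining 10 GB)

6 drives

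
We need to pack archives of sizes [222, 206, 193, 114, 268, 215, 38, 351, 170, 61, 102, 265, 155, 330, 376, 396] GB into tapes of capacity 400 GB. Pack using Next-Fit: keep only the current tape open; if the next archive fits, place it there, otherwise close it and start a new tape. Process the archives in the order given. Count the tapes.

11 tapes

222 GB → tape 1 (remaining 178 GB)
206 GB → tape 2 (remaining 194 GB)
193 GB → tape 2 (remaining 1 GB)
114 GB → tape 3 (remaining 286 GB)
268 GB → tape 3 (remaining 18 GB)
215 GB → tape 4 (remaining 185 GB)
38 GB → tape 4 (remaining 147 GB)
351 GB → tape 5 (remaining 49 GB)
170 GB → tape 6 (remaining 230 GB)
61 GB → tape 6 (remaining 169 GB)
102 GB → tape 6 (remaining 67 GB)
265 GB → tape 7 (remaining 135 GB)
155 GB → tape 8 (remaining 245 GB)
330 GB → tape 9 (remaining 70 GB)
376 GB → tape 10 (remaining 24 GB)
396 GB → tape 11 (remaining 4 GB)
Final tapes: [222] [206,193] [114,268] [215,38] [351] [170,61,102] [265] [155] [330] [376] [396].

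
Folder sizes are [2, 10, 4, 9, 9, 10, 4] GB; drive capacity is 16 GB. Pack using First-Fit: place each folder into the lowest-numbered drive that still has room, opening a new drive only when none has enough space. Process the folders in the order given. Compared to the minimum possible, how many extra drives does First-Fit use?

First-Fit: [2,10,4] [9,4] [9] [10] → 4 drives.
4 folders exceed 8 GB (half the capacity), and no two of those can share a drive, so at least 4 drives are needed.
So 4 is already optimal.

0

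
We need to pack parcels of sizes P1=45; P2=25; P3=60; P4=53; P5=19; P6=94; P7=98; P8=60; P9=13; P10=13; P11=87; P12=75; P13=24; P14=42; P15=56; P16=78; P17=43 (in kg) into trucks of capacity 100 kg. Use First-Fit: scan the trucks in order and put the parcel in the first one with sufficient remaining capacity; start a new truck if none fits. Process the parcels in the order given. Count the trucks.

11

truck 1: place P1 (45 kg), 55 kg left
truck 1: place P2 (25 kg), 30 kg left
truck 2: place P3 (60 kg), 40 kg left
truck 3: place P4 (53 kg), 47 kg left
truck 1: place P5 (19 kg), 11 kg left
truck 4: place P6 (94 kg), 6 kg left
truck 5: place P7 (98 kg), 2 kg left
truck 6: place P8 (60 kg), 40 kg left
truck 2: place P9 (13 kg), 27 kg left
truck 2: place P10 (13 kg), 14 kg left
truck 7: place P11 (87 kg), 13 kg left
truck 8: place P12 (75 kg), 25 kg left
truck 3: place P13 (24 kg), 23 kg left
truck 9: place P14 (42 kg), 58 kg left
truck 9: place P15 (56 kg), 2 kg left
truck 10: place P16 (78 kg), 22 kg left
truck 11: place P17 (43 kg), 57 kg left
Final trucks: [45,25,19] [60,13,13] [53,24] [94] [98] [60] [87] [75] [42,56] [78] [43].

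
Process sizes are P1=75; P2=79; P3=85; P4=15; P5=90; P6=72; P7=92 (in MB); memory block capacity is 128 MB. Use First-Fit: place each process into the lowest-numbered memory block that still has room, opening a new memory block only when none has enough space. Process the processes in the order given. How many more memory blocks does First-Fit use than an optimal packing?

First-Fit: [75,15] [79] [85] [90] [72] [92] → 6 memory blocks.
6 processes exceed 64 MB (half the capacity), and no two of those can share a memory block, so at least 6 memory blocks are needed.
So 6 is already optimal.

0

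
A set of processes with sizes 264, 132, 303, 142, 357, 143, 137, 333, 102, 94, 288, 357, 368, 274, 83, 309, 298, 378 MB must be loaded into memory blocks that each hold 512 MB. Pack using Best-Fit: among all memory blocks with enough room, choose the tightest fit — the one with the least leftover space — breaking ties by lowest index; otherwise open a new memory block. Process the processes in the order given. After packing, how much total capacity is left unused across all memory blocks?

1270

memory block 1: place 264 MB, 248 MB left
memory block 1: place 132 MB, 116 MB left
memory block 2: place 303 MB, 209 MB left
memory block 2: place 142 MB, 67 MB left
memory block 3: place 357 MB, 155 MB left
memory block 3: place 143 MB, 12 MB left
memory block 4: place 137 MB, 375 MB left
memory block 4: place 333 MB, 42 MB left
memory block 1: place 102 MB, 14 MB left
memory block 5: place 94 MB, 418 MB left
memory block 5: place 288 MB, 130 MB left
memory block 6: place 357 MB, 155 MB left
memory block 7: place 368 MB, 144 MB left
memory block 8: place 274 MB, 238 MB left
memory block 5: place 83 MB, 47 MB left
memory block 9: place 309 MB, 203 MB left
memory block 10: place 298 MB, 214 MB left
memory block 11: place 378 MB, 134 MB left
11 memory blocks × 512 MB = 5632 MB; used 4362 MB; unused 1270 MB.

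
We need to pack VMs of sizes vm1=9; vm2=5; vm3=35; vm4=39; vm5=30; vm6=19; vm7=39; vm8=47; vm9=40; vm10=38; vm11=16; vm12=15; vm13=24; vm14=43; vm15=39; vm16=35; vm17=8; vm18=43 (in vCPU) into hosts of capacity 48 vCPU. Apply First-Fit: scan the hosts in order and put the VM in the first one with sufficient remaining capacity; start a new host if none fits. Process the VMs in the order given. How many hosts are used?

host 1: place vm1 (9 vCPU), 39 vCPU left
host 1: place vm2 (5 vCPU), 34 vCPU left
host 2: place vm3 (35 vCPU), 13 vCPU left
host 3: place vm4 (39 vCPU), 9 vCPU left
host 1: place vm5 (30 vCPU), 4 vCPU left
host 4: place vm6 (19 vCPU), 29 vCPU left
host 5: place vm7 (39 vCPU), 9 vCPU left
host 6: place vm8 (47 vCPU), 1 vCPU left
host 7: place vm9 (40 vCPU), 8 vCPU left
host 8: place vm10 (38 vCPU), 10 vCPU left
host 4: place vm11 (16 vCPU), 13 vCPU left
host 9: place vm12 (15 vCPU), 33 vCPU left
host 9: place vm13 (24 vCPU), 9 vCPU left
host 10: place vm14 (43 vCPU), 5 vCPU left
host 11: place vm15 (39 vCPU), 9 vCPU left
host 12: place vm16 (35 vCPU), 13 vCPU left
host 2: place vm17 (8 vCPU), 5 vCPU left
host 13: place vm18 (43 vCPU), 5 vCPU left

13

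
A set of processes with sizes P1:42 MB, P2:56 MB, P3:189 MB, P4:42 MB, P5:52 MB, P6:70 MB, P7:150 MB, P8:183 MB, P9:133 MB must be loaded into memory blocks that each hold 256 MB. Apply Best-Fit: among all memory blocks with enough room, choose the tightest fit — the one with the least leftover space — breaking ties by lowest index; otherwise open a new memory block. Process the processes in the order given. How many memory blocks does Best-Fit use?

5 memory blocks

memory block 1: place P1 (42 MB), 214 MB left
memory block 1: place P2 (56 MB), 158 MB left
memory block 2: place P3 (189 MB), 67 MB left
memory block 2: place P4 (42 MB), 25 MB left
memory block 1: place P5 (52 MB), 106 MB left
memory block 1: place P6 (70 MB), 36 MB left
memory block 3: place P7 (150 MB), 106 MB left
memory block 4: place P8 (183 MB), 73 MB left
memory block 5: place P9 (133 MB), 123 MB left
Final memory blocks: [42,56,52,70] [189,42] [150] [183] [133].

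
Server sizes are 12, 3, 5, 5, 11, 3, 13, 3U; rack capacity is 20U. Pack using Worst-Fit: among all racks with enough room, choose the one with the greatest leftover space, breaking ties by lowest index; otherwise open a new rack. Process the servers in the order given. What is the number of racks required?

3 racks

rack 1: place 12U, 8U left
rack 1: place 3U, 5U left
rack 1: place 5U, 0U left
rack 2: place 5U, 15U left
rack 2: place 11U, 4U left
rack 2: place 3U, 1U left
rack 3: place 13U, 7U left
rack 3: place 3U, 4U left
Final racks: [12,3,5] [5,11,3] [13,3].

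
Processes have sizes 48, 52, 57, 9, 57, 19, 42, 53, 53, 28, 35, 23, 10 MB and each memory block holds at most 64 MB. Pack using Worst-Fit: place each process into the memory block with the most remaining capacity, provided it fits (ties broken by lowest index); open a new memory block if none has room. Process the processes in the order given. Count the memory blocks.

Put 48 MB in memory block 1; 16 MB remain.
Put 52 MB in memory block 2; 12 MB remain.
Put 57 MB in memory block 3; 7 MB remain.
Put 9 MB in memory block 1; 7 MB remain.
Put 57 MB in memory block 4; 7 MB remain.
Put 19 MB in memory block 5; 45 MB remain.
Put 42 MB in memory block 5; 3 MB remain.
Put 53 MB in memory block 6; 11 MB remain.
Put 53 MB in memory block 7; 11 MB remain.
Put 28 MB in memory block 8; 36 MB remain.
Put 35 MB in memory block 8; 1 MB remain.
Put 23 MB in memory block 9; 41 MB remain.
Put 10 MB in memory block 9; 31 MB remain.

9 memory blocks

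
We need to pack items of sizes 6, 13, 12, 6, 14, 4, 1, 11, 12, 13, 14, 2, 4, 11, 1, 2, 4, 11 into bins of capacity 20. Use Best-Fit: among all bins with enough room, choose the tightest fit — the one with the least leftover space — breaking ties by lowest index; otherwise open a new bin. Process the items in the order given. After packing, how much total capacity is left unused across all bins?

39

Put 6 in bin 1; 14 remain.
Put 13 in bin 1; 1 remain.
Put 12 in bin 2; 8 remain.
Put 6 in bin 2; 2 remain.
Put 14 in bin 3; 6 remain.
Put 4 in bin 3; 2 remain.
Put 1 in bin 1; 0 remain.
Put 11 in bin 4; 9 remain.
Put 12 in bin 5; 8 remain.
Put 13 in bin 6; 7 remain.
Put 14 in bin 7; 6 remain.
Put 2 in bin 2; 0 remain.
Put 4 in bin 7; 2 remain.
Put 11 in bin 8; 9 remain.
Put 1 in bin 3; 1 remain.
Put 2 in bin 7; 0 remain.
Put 4 in bin 6; 3 remain.
Put 11 in bin 9; 9 remain.
9 bins × 20 = 180; used 141; unused 39.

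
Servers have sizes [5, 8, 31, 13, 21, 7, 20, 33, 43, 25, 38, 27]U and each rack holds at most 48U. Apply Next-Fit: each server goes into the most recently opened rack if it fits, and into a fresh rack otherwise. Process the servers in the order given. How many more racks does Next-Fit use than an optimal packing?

Next-Fit: [5,8,31] [13,21,7] [20] [33] [43] [25] [38] [27] → 8 racks.
Total size 271U; any packing needs at least ⌈271/48⌉ = 6 racks.
An optimal packing achieves that bound: [43,5] [38,8] [33,13] [31,7] [27,21] [25,20] → 6 racks.
Excess: 8 − 6 = 2.

2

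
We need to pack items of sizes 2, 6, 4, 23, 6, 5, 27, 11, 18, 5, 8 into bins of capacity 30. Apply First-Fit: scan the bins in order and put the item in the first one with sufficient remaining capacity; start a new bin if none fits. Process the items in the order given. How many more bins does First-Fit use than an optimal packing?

1

First-Fit: [2,6,4,6,5,5] [23] [27] [11,18] [8] → 5 bins.
Total size 115; any packing needs at least ⌈115/30⌉ = 4 bins.
An optimal packing achieves that bound: [27,2] [23,6] [18,11] [8,6,5,5,4] → 4 bins.
Excess: 5 − 4 = 1.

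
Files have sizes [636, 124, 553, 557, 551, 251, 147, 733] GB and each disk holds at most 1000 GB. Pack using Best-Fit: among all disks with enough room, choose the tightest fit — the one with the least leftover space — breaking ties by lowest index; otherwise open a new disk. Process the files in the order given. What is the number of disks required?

636 GB → disk 1 (remaining 364 GB)
124 GB → disk 1 (remaining 240 GB)
553 GB → disk 2 (remaining 447 GB)
557 GB → disk 3 (remaining 443 GB)
551 GB → disk 4 (remaining 449 GB)
251 GB → disk 3 (remaining 192 GB)
147 GB → disk 3 (remaining 45 GB)
733 GB → disk 5 (remaining 267 GB)
Final disks: [636,124] [553] [557,251,147] [551] [733].

5 disks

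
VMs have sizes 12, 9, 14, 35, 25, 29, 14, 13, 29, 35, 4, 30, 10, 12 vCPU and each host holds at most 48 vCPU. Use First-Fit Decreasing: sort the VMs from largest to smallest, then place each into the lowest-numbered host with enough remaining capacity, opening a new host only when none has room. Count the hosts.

Sorted descending: 35, 35, 30, 29, 29, 25, 14, 14, 13, 12, 12, 10, 9, 4.
host 1: place 35 vCPU, 13 vCPU left
host 2: place 35 vCPU, 13 vCPU left
host 3: place 30 vCPU, 18 vCPU left
host 4: place 29 vCPU, 19 vCPU left
host 5: place 29 vCPU, 19 vCPU left
host 6: place 25 vCPU, 23 vCPU left
host 3: place 14 vCPU, 4 vCPU left
host 4: place 14 vCPU, 5 vCPU left
host 1: place 13 vCPU, 0 vCPU left
host 2: place 12 vCPU, 1 vCPU left
host 5: place 12 vCPU, 7 vCPU left
host 6: place 10 vCPU, 13 vCPU left
host 6: place 9 vCPU, 4 vCPU left
host 3: place 4 vCPU, 0 vCPU left

6 hosts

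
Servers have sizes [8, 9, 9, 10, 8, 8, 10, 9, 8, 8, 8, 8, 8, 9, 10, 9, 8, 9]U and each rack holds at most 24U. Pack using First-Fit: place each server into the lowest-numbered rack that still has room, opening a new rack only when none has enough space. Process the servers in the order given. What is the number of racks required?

8U → rack 1 (remaining 16U)
9U → rack 1 (remaining 7U)
9U → rack 2 (remaining 15U)
10U → rack 2 (remaining 5U)
8U → rack 3 (remaining 16U)
8U → rack 3 (remaining 8U)
10U → rack 4 (remaining 14U)
9U → rack 4 (remaining 5U)
8U → rack 3 (remaining 0U)
8U → rack 5 (remaining 16U)
8U → rack 5 (remaining 8U)
8U → rack 5 (remaining 0U)
8U → rack 6 (remaining 16U)
9U → rack 6 (remaining 7U)
10U → rack 7 (remaining 14U)
9U → rack 7 (remaining 5U)
8U → rack 8 (remaining 16U)
9U → rack 8 (remaining 7U)

8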